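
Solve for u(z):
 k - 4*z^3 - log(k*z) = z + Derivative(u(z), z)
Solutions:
 u(z) = C1 - z^4 - z^2/2 + z*(k + 1) - z*log(k*z)


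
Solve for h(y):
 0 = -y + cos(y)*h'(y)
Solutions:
 h(y) = C1 + Integral(y/cos(y), y)


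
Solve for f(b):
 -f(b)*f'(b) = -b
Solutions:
 f(b) = -sqrt(C1 + b^2)
 f(b) = sqrt(C1 + b^2)


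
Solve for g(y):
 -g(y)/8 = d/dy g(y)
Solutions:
 g(y) = C1*exp(-y/8)


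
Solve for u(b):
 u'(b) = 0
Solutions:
 u(b) = C1


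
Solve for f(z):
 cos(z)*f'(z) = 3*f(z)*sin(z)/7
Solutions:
 f(z) = C1/cos(z)^(3/7)


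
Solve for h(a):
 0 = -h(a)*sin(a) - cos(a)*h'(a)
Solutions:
 h(a) = C1*cos(a)


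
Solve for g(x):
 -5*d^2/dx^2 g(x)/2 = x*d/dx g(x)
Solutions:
 g(x) = C1 + C2*erf(sqrt(5)*x/5)


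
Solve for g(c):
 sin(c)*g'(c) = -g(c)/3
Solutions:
 g(c) = C1*(cos(c) + 1)^(1/6)/(cos(c) - 1)^(1/6)


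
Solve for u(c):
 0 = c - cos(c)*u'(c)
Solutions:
 u(c) = C1 + Integral(c/cos(c), c)


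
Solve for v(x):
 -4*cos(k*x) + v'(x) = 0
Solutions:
 v(x) = C1 + 4*sin(k*x)/k


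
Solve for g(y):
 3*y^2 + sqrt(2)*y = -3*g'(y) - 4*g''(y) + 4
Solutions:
 g(y) = C1 + C2*exp(-3*y/4) - y^3/3 - sqrt(2)*y^2/6 + 4*y^2/3 - 20*y/9 + 4*sqrt(2)*y/9


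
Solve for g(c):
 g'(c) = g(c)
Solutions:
 g(c) = C1*exp(c)


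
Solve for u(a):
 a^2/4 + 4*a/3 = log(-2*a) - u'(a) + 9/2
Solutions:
 u(a) = C1 - a^3/12 - 2*a^2/3 + a*log(-a) + a*(log(2) + 7/2)


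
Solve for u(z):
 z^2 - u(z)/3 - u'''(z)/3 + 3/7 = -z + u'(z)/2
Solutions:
 u(z) = C1*exp(-2^(1/3)*z*(-(2 + sqrt(6))^(1/3) + 2^(1/3)/(2 + sqrt(6))^(1/3))/4)*sin(2^(1/3)*sqrt(3)*z*(2^(1/3)/(2 + sqrt(6))^(1/3) + (2 + sqrt(6))^(1/3))/4) + C2*exp(-2^(1/3)*z*(-(2 + sqrt(6))^(1/3) + 2^(1/3)/(2 + sqrt(6))^(1/3))/4)*cos(2^(1/3)*sqrt(3)*z*(2^(1/3)/(2 + sqrt(6))^(1/3) + (2 + sqrt(6))^(1/3))/4) + C3*exp(2^(1/3)*z*(-(2 + sqrt(6))^(1/3) + 2^(1/3)/(2 + sqrt(6))^(1/3))/2) + 3*z^2 - 6*z + 72/7


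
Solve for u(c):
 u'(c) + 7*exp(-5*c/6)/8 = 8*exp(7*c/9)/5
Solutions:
 u(c) = C1 + 72*exp(7*c/9)/35 + 21*exp(-5*c/6)/20


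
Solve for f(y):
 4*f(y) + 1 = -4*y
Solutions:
 f(y) = -y - 1/4


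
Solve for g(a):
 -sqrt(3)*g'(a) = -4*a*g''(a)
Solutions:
 g(a) = C1 + C2*a^(sqrt(3)/4 + 1)


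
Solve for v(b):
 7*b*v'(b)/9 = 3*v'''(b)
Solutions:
 v(b) = C1 + Integral(C2*airyai(7^(1/3)*b/3) + C3*airybi(7^(1/3)*b/3), b)


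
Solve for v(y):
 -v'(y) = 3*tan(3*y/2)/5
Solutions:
 v(y) = C1 + 2*log(cos(3*y/2))/5


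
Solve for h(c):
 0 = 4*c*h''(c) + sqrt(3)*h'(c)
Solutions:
 h(c) = C1 + C2*c^(1 - sqrt(3)/4)


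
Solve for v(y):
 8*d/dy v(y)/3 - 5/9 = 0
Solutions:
 v(y) = C1 + 5*y/24


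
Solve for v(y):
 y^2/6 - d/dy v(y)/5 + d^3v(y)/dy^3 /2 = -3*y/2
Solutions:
 v(y) = C1 + C2*exp(-sqrt(10)*y/5) + C3*exp(sqrt(10)*y/5) + 5*y^3/18 + 15*y^2/4 + 25*y/6


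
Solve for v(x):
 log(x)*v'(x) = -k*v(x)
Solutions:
 v(x) = C1*exp(-k*li(x))


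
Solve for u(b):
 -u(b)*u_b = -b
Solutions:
 u(b) = -sqrt(C1 + b^2)
 u(b) = sqrt(C1 + b^2)


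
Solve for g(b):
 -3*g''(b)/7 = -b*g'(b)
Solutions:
 g(b) = C1 + C2*erfi(sqrt(42)*b/6)


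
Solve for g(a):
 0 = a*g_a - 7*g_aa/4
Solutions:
 g(a) = C1 + C2*erfi(sqrt(14)*a/7)


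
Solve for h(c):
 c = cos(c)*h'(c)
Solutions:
 h(c) = C1 + Integral(c/cos(c), c)


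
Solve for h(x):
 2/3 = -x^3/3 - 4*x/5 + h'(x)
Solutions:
 h(x) = C1 + x^4/12 + 2*x^2/5 + 2*x/3


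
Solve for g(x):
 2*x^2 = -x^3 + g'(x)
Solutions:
 g(x) = C1 + x^4/4 + 2*x^3/3


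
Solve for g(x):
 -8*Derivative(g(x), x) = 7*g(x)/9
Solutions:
 g(x) = C1*exp(-7*x/72)


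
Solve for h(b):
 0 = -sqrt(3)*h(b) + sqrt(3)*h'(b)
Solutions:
 h(b) = C1*exp(b)


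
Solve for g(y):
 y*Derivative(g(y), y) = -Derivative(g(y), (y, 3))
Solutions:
 g(y) = C1 + Integral(C2*airyai(-y) + C3*airybi(-y), y)


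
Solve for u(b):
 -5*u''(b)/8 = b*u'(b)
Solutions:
 u(b) = C1 + C2*erf(2*sqrt(5)*b/5)


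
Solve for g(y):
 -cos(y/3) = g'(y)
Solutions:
 g(y) = C1 - 3*sin(y/3)


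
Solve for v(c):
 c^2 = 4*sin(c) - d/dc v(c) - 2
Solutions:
 v(c) = C1 - c^3/3 - 2*c - 4*cos(c)


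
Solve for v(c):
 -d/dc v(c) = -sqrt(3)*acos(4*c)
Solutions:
 v(c) = C1 + sqrt(3)*(c*acos(4*c) - sqrt(1 - 16*c^2)/4)


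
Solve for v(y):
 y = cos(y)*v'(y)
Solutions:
 v(y) = C1 + Integral(y/cos(y), y)


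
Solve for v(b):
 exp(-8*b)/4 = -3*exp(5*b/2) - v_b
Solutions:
 v(b) = C1 - 6*exp(5*b/2)/5 + exp(-8*b)/32


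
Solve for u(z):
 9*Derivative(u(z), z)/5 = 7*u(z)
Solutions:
 u(z) = C1*exp(35*z/9)


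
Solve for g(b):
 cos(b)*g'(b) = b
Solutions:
 g(b) = C1 + Integral(b/cos(b), b)


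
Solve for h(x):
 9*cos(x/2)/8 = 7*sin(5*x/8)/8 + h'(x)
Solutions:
 h(x) = C1 + 9*sin(x/2)/4 + 7*cos(5*x/8)/5


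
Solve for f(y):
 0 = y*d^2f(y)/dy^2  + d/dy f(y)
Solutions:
 f(y) = C1 + C2*log(y)


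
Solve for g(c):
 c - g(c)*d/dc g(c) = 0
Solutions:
 g(c) = -sqrt(C1 + c^2)
 g(c) = sqrt(C1 + c^2)


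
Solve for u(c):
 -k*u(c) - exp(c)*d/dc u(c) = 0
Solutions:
 u(c) = C1*exp(k*exp(-c))


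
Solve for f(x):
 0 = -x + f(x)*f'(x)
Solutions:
 f(x) = -sqrt(C1 + x^2)
 f(x) = sqrt(C1 + x^2)


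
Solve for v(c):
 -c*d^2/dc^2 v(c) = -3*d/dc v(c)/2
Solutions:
 v(c) = C1 + C2*c^(5/2)


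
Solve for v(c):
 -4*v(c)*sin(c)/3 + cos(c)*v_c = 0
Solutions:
 v(c) = C1/cos(c)^(4/3)


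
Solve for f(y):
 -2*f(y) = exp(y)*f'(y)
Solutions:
 f(y) = C1*exp(2*exp(-y))


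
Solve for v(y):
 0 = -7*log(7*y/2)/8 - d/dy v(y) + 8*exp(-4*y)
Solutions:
 v(y) = C1 - 7*y*log(y)/8 + 7*y*(-log(7) + log(2) + 1)/8 - 2*exp(-4*y)


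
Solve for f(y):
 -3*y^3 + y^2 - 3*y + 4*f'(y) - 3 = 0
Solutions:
 f(y) = C1 + 3*y^4/16 - y^3/12 + 3*y^2/8 + 3*y/4


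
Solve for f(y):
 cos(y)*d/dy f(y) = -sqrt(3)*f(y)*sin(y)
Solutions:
 f(y) = C1*cos(y)^(sqrt(3))


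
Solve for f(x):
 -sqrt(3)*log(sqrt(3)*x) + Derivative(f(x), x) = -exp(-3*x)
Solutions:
 f(x) = C1 + sqrt(3)*x*log(x) + sqrt(3)*x*(-1 + log(3)/2) + exp(-3*x)/3


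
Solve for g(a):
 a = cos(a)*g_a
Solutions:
 g(a) = C1 + Integral(a/cos(a), a)


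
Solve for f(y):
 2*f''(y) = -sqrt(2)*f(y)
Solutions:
 f(y) = C1*sin(2^(3/4)*y/2) + C2*cos(2^(3/4)*y/2)


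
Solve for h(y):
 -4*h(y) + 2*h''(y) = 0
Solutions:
 h(y) = C1*exp(-sqrt(2)*y) + C2*exp(sqrt(2)*y)


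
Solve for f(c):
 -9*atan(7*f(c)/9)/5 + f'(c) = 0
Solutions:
 Integral(1/atan(7*_y/9), (_y, f(c))) = C1 + 9*c/5


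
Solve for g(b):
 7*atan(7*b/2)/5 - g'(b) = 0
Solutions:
 g(b) = C1 + 7*b*atan(7*b/2)/5 - log(49*b^2 + 4)/5


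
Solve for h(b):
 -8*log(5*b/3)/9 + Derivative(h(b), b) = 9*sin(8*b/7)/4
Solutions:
 h(b) = C1 + 8*b*log(b)/9 - 8*b*log(3)/9 - 8*b/9 + 8*b*log(5)/9 - 63*cos(8*b/7)/32


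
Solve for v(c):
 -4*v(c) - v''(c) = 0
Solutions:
 v(c) = C1*sin(2*c) + C2*cos(2*c)


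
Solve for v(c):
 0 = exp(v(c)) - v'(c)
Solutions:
 v(c) = log(-1/(C1 + c))


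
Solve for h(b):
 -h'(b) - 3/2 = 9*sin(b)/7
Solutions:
 h(b) = C1 - 3*b/2 + 9*cos(b)/7


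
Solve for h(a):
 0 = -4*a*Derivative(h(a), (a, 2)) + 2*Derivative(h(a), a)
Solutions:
 h(a) = C1 + C2*a^(3/2)


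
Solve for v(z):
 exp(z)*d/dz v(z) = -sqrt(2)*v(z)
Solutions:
 v(z) = C1*exp(sqrt(2)*exp(-z))


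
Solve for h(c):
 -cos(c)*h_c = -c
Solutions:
 h(c) = C1 + Integral(c/cos(c), c)


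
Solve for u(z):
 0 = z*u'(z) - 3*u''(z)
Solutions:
 u(z) = C1 + C2*erfi(sqrt(6)*z/6)


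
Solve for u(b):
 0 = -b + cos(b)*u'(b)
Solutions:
 u(b) = C1 + Integral(b/cos(b), b)


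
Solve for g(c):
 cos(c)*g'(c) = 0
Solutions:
 g(c) = C1


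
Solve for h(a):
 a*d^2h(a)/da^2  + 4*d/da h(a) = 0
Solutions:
 h(a) = C1 + C2/a^3


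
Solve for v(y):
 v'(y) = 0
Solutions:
 v(y) = C1


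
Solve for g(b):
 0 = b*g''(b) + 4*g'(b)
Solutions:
 g(b) = C1 + C2/b^3


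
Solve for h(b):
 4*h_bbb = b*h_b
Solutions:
 h(b) = C1 + Integral(C2*airyai(2^(1/3)*b/2) + C3*airybi(2^(1/3)*b/2), b)


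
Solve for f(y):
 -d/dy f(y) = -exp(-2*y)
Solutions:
 f(y) = C1 - exp(-2*y)/2


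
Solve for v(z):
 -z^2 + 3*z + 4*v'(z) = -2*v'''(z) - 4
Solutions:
 v(z) = C1 + C2*sin(sqrt(2)*z) + C3*cos(sqrt(2)*z) + z^3/12 - 3*z^2/8 - 5*z/4


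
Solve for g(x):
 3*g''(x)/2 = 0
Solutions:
 g(x) = C1 + C2*x


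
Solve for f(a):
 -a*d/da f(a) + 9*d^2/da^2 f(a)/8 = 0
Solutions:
 f(a) = C1 + C2*erfi(2*a/3)


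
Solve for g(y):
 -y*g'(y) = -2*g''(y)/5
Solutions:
 g(y) = C1 + C2*erfi(sqrt(5)*y/2)


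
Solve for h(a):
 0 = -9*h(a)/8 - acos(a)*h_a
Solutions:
 h(a) = C1*exp(-9*Integral(1/acos(a), a)/8)


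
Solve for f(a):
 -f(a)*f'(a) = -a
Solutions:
 f(a) = -sqrt(C1 + a^2)
 f(a) = sqrt(C1 + a^2)


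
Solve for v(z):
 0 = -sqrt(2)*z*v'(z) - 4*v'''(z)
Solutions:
 v(z) = C1 + Integral(C2*airyai(-sqrt(2)*z/2) + C3*airybi(-sqrt(2)*z/2), z)


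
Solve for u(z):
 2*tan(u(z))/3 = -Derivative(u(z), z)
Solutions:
 u(z) = pi - asin(C1*exp(-2*z/3))
 u(z) = asin(C1*exp(-2*z/3))


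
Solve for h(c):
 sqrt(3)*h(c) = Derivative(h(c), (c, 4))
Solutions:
 h(c) = C1*exp(-3^(1/8)*c) + C2*exp(3^(1/8)*c) + C3*sin(3^(1/8)*c) + C4*cos(3^(1/8)*c)


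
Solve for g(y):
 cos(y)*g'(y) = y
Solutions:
 g(y) = C1 + Integral(y/cos(y), y)


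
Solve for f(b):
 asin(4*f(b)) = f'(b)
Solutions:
 Integral(1/asin(4*_y), (_y, f(b))) = C1 + b


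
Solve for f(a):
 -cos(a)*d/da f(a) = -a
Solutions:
 f(a) = C1 + Integral(a/cos(a), a)


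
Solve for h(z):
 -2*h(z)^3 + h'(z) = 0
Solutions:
 h(z) = -sqrt(2)*sqrt(-1/(C1 + 2*z))/2
 h(z) = sqrt(2)*sqrt(-1/(C1 + 2*z))/2


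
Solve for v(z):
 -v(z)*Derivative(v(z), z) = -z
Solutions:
 v(z) = -sqrt(C1 + z^2)
 v(z) = sqrt(C1 + z^2)


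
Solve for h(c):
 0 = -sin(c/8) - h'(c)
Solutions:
 h(c) = C1 + 8*cos(c/8)


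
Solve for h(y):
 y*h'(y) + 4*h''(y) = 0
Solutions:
 h(y) = C1 + C2*erf(sqrt(2)*y/4)


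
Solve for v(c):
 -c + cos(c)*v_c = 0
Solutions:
 v(c) = C1 + Integral(c/cos(c), c)


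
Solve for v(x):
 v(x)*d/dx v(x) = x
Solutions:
 v(x) = -sqrt(C1 + x^2)
 v(x) = sqrt(C1 + x^2)


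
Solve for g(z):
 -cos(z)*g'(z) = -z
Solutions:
 g(z) = C1 + Integral(z/cos(z), z)


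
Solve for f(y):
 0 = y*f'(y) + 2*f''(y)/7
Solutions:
 f(y) = C1 + C2*erf(sqrt(7)*y/2)


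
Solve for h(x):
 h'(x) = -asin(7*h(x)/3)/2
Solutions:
 Integral(1/asin(7*_y/3), (_y, h(x))) = C1 - x/2


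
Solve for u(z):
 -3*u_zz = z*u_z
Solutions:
 u(z) = C1 + C2*erf(sqrt(6)*z/6)


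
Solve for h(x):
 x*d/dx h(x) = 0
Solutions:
 h(x) = C1


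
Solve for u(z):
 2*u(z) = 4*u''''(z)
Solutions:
 u(z) = C1*exp(-2^(3/4)*z/2) + C2*exp(2^(3/4)*z/2) + C3*sin(2^(3/4)*z/2) + C4*cos(2^(3/4)*z/2)


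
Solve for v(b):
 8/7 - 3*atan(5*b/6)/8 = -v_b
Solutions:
 v(b) = C1 + 3*b*atan(5*b/6)/8 - 8*b/7 - 9*log(25*b^2 + 36)/40


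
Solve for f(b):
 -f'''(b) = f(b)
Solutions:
 f(b) = C3*exp(-b) + (C1*sin(sqrt(3)*b/2) + C2*cos(sqrt(3)*b/2))*exp(b/2)


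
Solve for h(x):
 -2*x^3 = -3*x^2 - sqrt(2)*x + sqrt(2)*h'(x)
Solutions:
 h(x) = C1 - sqrt(2)*x^4/4 + sqrt(2)*x^3/2 + x^2/2


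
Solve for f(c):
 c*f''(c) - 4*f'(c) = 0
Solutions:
 f(c) = C1 + C2*c^5


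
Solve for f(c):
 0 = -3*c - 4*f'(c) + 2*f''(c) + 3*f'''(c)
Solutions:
 f(c) = C1 + C2*exp(c*(-1 + sqrt(13))/3) + C3*exp(-c*(1 + sqrt(13))/3) - 3*c^2/8 - 3*c/8


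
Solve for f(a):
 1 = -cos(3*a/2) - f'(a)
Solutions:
 f(a) = C1 - a - 2*sin(3*a/2)/3


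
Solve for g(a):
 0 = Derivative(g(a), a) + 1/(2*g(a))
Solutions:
 g(a) = -sqrt(C1 - a)
 g(a) = sqrt(C1 - a)


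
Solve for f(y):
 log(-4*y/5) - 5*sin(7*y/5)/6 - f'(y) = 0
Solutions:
 f(y) = C1 + y*log(-y) - y*log(5) - y + 2*y*log(2) + 25*cos(7*y/5)/42


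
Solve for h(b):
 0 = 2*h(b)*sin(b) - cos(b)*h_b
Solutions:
 h(b) = C1/cos(b)^2


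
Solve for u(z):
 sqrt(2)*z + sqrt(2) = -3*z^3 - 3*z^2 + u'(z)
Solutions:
 u(z) = C1 + 3*z^4/4 + z^3 + sqrt(2)*z^2/2 + sqrt(2)*z


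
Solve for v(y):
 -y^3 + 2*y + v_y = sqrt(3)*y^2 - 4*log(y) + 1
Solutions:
 v(y) = C1 + y^4/4 + sqrt(3)*y^3/3 - y^2 - 4*y*log(y) + 5*y


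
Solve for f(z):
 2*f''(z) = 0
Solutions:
 f(z) = C1 + C2*z


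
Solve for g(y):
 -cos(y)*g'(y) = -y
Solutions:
 g(y) = C1 + Integral(y/cos(y), y)


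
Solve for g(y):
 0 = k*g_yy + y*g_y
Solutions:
 g(y) = C1 + C2*sqrt(k)*erf(sqrt(2)*y*sqrt(1/k)/2)


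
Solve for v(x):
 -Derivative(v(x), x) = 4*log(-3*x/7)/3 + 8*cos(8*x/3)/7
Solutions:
 v(x) = C1 - 4*x*log(-x)/3 - 4*x*log(3)/3 + 4*x/3 + 4*x*log(7)/3 - 3*sin(8*x/3)/7


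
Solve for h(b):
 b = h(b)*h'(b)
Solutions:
 h(b) = -sqrt(C1 + b^2)
 h(b) = sqrt(C1 + b^2)


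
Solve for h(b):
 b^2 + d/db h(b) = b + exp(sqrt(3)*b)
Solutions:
 h(b) = C1 - b^3/3 + b^2/2 + sqrt(3)*exp(sqrt(3)*b)/3


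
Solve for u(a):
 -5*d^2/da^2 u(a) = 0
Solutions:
 u(a) = C1 + C2*a


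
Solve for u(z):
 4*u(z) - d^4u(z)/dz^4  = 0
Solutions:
 u(z) = C1*exp(-sqrt(2)*z) + C2*exp(sqrt(2)*z) + C3*sin(sqrt(2)*z) + C4*cos(sqrt(2)*z)


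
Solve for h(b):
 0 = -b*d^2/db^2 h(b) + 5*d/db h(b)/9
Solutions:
 h(b) = C1 + C2*b^(14/9)


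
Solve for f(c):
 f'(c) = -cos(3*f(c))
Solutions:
 f(c) = -asin((C1 + exp(6*c))/(C1 - exp(6*c)))/3 + pi/3
 f(c) = asin((C1 + exp(6*c))/(C1 - exp(6*c)))/3


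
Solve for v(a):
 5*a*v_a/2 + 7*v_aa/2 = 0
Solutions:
 v(a) = C1 + C2*erf(sqrt(70)*a/14)


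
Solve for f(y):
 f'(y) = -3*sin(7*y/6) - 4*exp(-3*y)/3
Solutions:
 f(y) = C1 + 18*cos(7*y/6)/7 + 4*exp(-3*y)/9


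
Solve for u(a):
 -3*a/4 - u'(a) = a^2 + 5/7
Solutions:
 u(a) = C1 - a^3/3 - 3*a^2/8 - 5*a/7


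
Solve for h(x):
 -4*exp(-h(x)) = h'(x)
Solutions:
 h(x) = log(C1 - 4*x)


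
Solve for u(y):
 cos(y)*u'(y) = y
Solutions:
 u(y) = C1 + Integral(y/cos(y), y)


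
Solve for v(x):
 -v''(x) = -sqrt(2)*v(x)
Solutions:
 v(x) = C1*exp(-2^(1/4)*x) + C2*exp(2^(1/4)*x)


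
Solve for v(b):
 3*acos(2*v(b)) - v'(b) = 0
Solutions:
 Integral(1/acos(2*_y), (_y, v(b))) = C1 + 3*b


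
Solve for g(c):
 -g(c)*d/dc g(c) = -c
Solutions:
 g(c) = -sqrt(C1 + c^2)
 g(c) = sqrt(C1 + c^2)


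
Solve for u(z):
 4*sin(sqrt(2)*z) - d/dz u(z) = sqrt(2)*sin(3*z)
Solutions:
 u(z) = C1 + sqrt(2)*cos(3*z)/3 - 2*sqrt(2)*cos(sqrt(2)*z)


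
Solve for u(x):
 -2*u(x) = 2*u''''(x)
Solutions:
 u(x) = (C1*sin(sqrt(2)*x/2) + C2*cos(sqrt(2)*x/2))*exp(-sqrt(2)*x/2) + (C3*sin(sqrt(2)*x/2) + C4*cos(sqrt(2)*x/2))*exp(sqrt(2)*x/2)


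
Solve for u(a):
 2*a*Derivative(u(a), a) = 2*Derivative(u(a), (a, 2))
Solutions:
 u(a) = C1 + C2*erfi(sqrt(2)*a/2)


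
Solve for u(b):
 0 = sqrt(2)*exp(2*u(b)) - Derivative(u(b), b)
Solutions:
 u(b) = log(-sqrt(-1/(C1 + sqrt(2)*b))) - log(2)/2
 u(b) = log(-1/(C1 + sqrt(2)*b))/2 - log(2)/2


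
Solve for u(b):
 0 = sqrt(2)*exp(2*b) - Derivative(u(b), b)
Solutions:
 u(b) = C1 + sqrt(2)*exp(2*b)/2


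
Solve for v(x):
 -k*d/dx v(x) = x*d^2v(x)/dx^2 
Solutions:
 v(x) = C1 + x^(1 - re(k))*(C2*sin(log(x)*Abs(im(k))) + C3*cos(log(x)*im(k)))


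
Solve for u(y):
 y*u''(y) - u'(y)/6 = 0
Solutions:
 u(y) = C1 + C2*y^(7/6)


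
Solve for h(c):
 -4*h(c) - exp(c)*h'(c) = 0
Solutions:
 h(c) = C1*exp(4*exp(-c))


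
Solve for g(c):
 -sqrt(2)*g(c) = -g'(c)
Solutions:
 g(c) = C1*exp(sqrt(2)*c)


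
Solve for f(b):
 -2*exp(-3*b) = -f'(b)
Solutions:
 f(b) = C1 - 2*exp(-3*b)/3


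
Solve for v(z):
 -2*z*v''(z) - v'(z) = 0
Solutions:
 v(z) = C1 + C2*sqrt(z)


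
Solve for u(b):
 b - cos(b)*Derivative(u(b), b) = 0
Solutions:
 u(b) = C1 + Integral(b/cos(b), b)


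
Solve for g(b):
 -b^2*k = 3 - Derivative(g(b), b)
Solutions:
 g(b) = C1 + b^3*k/3 + 3*b


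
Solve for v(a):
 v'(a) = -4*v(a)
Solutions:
 v(a) = C1*exp(-4*a)


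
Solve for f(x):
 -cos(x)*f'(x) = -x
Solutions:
 f(x) = C1 + Integral(x/cos(x), x)


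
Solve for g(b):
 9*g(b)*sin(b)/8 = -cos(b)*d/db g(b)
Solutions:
 g(b) = C1*cos(b)^(9/8)


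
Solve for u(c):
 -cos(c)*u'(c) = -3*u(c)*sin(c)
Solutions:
 u(c) = C1/cos(c)^3


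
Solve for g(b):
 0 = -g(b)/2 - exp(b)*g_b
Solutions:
 g(b) = C1*exp(exp(-b)/2)


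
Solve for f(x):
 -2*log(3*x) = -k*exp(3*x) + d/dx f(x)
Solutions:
 f(x) = C1 + k*exp(3*x)/3 - 2*x*log(x) + 2*x*(1 - log(3))


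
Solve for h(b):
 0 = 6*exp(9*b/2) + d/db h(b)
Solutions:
 h(b) = C1 - 4*exp(9*b/2)/3


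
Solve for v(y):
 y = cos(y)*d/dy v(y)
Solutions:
 v(y) = C1 + Integral(y/cos(y), y)


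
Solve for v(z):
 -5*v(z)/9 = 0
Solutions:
 v(z) = 0


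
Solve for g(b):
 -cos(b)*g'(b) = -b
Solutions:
 g(b) = C1 + Integral(b/cos(b), b)


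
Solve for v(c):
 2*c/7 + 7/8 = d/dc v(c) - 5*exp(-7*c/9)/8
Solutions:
 v(c) = C1 + c^2/7 + 7*c/8 - 45*exp(-7*c/9)/56


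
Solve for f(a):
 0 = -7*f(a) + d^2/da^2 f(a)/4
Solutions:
 f(a) = C1*exp(-2*sqrt(7)*a) + C2*exp(2*sqrt(7)*a)


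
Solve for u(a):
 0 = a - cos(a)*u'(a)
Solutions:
 u(a) = C1 + Integral(a/cos(a), a)


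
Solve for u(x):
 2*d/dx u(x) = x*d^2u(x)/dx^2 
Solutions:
 u(x) = C1 + C2*x^3


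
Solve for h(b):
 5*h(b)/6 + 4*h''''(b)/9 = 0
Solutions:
 h(b) = (C1*sin(15^(1/4)*2^(3/4)*b/4) + C2*cos(15^(1/4)*2^(3/4)*b/4))*exp(-15^(1/4)*2^(3/4)*b/4) + (C3*sin(15^(1/4)*2^(3/4)*b/4) + C4*cos(15^(1/4)*2^(3/4)*b/4))*exp(15^(1/4)*2^(3/4)*b/4)


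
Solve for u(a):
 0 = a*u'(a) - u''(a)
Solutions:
 u(a) = C1 + C2*erfi(sqrt(2)*a/2)


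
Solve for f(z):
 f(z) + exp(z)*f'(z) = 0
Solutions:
 f(z) = C1*exp(exp(-z))


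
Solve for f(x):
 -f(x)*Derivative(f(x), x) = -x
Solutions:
 f(x) = -sqrt(C1 + x^2)
 f(x) = sqrt(C1 + x^2)


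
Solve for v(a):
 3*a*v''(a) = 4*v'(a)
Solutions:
 v(a) = C1 + C2*a^(7/3)


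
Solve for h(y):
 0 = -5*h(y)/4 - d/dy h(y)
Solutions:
 h(y) = C1*exp(-5*y/4)


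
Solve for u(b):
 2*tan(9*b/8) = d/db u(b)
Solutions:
 u(b) = C1 - 16*log(cos(9*b/8))/9


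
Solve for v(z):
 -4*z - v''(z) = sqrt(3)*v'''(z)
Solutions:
 v(z) = C1 + C2*z + C3*exp(-sqrt(3)*z/3) - 2*z^3/3 + 2*sqrt(3)*z^2


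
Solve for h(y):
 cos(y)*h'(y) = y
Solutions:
 h(y) = C1 + Integral(y/cos(y), y)


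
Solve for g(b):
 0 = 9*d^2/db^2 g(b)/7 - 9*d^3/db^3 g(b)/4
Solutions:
 g(b) = C1 + C2*b + C3*exp(4*b/7)


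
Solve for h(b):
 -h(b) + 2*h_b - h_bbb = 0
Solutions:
 h(b) = C1*exp(b) + C2*exp(b*(-1 + sqrt(5))/2) + C3*exp(-b*(1 + sqrt(5))/2)


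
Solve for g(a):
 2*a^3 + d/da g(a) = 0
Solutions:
 g(a) = C1 - a^4/2


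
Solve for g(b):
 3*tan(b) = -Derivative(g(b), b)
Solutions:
 g(b) = C1 + 3*log(cos(b))


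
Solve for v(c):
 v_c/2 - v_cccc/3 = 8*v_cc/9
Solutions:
 v(c) = C1 + C2*exp(2^(1/3)*c*(-(81 + sqrt(14753))^(1/3) + 16*2^(1/3)/(81 + sqrt(14753))^(1/3))/12)*sin(2^(1/3)*sqrt(3)*c*(16*2^(1/3)/(81 + sqrt(14753))^(1/3) + (81 + sqrt(14753))^(1/3))/12) + C3*exp(2^(1/3)*c*(-(81 + sqrt(14753))^(1/3) + 16*2^(1/3)/(81 + sqrt(14753))^(1/3))/12)*cos(2^(1/3)*sqrt(3)*c*(16*2^(1/3)/(81 + sqrt(14753))^(1/3) + (81 + sqrt(14753))^(1/3))/12) + C4*exp(-2^(1/3)*c*(-(81 + sqrt(14753))^(1/3) + 16*2^(1/3)/(81 + sqrt(14753))^(1/3))/6)


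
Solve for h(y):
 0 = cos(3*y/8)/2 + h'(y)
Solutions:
 h(y) = C1 - 4*sin(3*y/8)/3


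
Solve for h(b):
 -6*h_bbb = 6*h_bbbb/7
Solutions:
 h(b) = C1 + C2*b + C3*b^2 + C4*exp(-7*b)


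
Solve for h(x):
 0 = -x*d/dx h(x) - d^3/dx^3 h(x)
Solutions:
 h(x) = C1 + Integral(C2*airyai(-x) + C3*airybi(-x), x)


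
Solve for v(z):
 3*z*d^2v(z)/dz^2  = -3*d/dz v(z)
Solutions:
 v(z) = C1 + C2*log(z)


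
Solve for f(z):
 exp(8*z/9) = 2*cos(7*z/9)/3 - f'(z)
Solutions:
 f(z) = C1 - 9*exp(8*z/9)/8 + 6*sin(7*z/9)/7


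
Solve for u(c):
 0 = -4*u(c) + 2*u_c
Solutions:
 u(c) = C1*exp(2*c)


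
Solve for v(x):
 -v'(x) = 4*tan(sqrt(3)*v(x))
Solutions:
 v(x) = sqrt(3)*(pi - asin(C1*exp(-4*sqrt(3)*x)))/3
 v(x) = sqrt(3)*asin(C1*exp(-4*sqrt(3)*x))/3


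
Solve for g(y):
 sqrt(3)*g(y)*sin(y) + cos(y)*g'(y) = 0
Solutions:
 g(y) = C1*cos(y)^(sqrt(3))


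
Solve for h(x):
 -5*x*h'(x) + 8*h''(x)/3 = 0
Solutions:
 h(x) = C1 + C2*erfi(sqrt(15)*x/4)


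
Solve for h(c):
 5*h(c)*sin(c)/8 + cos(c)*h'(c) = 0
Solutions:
 h(c) = C1*cos(c)^(5/8)


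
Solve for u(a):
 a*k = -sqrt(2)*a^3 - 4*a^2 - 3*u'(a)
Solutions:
 u(a) = C1 - sqrt(2)*a^4/12 - 4*a^3/9 - a^2*k/6


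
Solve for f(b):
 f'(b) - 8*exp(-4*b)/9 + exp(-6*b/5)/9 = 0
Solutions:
 f(b) = C1 - 2*exp(-4*b)/9 + 5*exp(-6*b/5)/54


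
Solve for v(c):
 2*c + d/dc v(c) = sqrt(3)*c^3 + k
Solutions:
 v(c) = C1 + sqrt(3)*c^4/4 - c^2 + c*k


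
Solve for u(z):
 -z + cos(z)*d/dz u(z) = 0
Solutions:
 u(z) = C1 + Integral(z/cos(z), z)


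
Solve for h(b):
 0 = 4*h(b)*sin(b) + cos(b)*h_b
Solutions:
 h(b) = C1*cos(b)^4


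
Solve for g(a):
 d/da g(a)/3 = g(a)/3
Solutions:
 g(a) = C1*exp(a)


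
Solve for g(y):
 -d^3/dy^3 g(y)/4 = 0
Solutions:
 g(y) = C1 + C2*y + C3*y^2


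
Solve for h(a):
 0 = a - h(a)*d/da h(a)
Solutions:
 h(a) = -sqrt(C1 + a^2)
 h(a) = sqrt(C1 + a^2)


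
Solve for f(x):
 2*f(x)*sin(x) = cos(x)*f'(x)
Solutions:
 f(x) = C1/cos(x)^2


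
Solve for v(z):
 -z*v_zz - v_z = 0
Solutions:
 v(z) = C1 + C2*log(z)


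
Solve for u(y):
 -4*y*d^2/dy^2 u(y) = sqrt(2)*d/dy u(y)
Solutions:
 u(y) = C1 + C2*y^(1 - sqrt(2)/4)


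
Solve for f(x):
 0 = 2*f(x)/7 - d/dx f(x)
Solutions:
 f(x) = C1*exp(2*x/7)


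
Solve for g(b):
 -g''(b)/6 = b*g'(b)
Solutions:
 g(b) = C1 + C2*erf(sqrt(3)*b)


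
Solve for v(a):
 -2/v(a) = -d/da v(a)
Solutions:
 v(a) = -sqrt(C1 + 4*a)
 v(a) = sqrt(C1 + 4*a)


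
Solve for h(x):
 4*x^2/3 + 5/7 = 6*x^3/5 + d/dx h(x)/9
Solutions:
 h(x) = C1 - 27*x^4/10 + 4*x^3 + 45*x/7


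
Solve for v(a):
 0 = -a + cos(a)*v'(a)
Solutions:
 v(a) = C1 + Integral(a/cos(a), a)


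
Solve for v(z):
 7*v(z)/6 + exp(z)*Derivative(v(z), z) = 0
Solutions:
 v(z) = C1*exp(7*exp(-z)/6)


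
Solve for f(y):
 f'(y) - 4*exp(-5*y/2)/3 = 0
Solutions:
 f(y) = C1 - 8*exp(-5*y/2)/15


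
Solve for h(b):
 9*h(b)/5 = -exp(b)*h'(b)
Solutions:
 h(b) = C1*exp(9*exp(-b)/5)


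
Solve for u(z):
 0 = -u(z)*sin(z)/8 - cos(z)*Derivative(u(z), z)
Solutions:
 u(z) = C1*cos(z)^(1/8)


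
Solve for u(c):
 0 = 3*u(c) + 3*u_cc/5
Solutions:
 u(c) = C1*sin(sqrt(5)*c) + C2*cos(sqrt(5)*c)


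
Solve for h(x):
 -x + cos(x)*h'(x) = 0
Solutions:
 h(x) = C1 + Integral(x/cos(x), x)


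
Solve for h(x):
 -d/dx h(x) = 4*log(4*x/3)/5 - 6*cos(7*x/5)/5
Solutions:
 h(x) = C1 - 4*x*log(x)/5 - 8*x*log(2)/5 + 4*x/5 + 4*x*log(3)/5 + 6*sin(7*x/5)/7


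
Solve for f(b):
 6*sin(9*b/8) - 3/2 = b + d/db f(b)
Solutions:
 f(b) = C1 - b^2/2 - 3*b/2 - 16*cos(9*b/8)/3


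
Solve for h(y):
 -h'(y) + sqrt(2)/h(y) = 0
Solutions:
 h(y) = -sqrt(C1 + 2*sqrt(2)*y)
 h(y) = sqrt(C1 + 2*sqrt(2)*y)


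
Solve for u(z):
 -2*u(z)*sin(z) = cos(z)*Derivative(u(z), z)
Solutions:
 u(z) = C1*cos(z)^2


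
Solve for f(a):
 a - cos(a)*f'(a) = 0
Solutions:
 f(a) = C1 + Integral(a/cos(a), a)


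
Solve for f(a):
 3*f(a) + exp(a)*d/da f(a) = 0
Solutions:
 f(a) = C1*exp(3*exp(-a))


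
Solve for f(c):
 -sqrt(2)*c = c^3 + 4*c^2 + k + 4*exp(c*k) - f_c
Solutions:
 f(c) = C1 + c^4/4 + 4*c^3/3 + sqrt(2)*c^2/2 + c*k + 4*exp(c*k)/k


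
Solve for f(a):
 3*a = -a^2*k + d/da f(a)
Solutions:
 f(a) = C1 + a^3*k/3 + 3*a^2/2


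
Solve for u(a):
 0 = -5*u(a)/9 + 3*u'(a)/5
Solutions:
 u(a) = C1*exp(25*a/27)


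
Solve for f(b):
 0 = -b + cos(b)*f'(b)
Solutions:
 f(b) = C1 + Integral(b/cos(b), b)


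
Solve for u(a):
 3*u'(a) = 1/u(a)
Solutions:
 u(a) = -sqrt(C1 + 6*a)/3
 u(a) = sqrt(C1 + 6*a)/3


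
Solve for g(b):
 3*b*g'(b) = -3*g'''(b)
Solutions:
 g(b) = C1 + Integral(C2*airyai(-b) + C3*airybi(-b), b)


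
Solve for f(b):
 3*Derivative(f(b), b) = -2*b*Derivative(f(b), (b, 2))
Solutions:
 f(b) = C1 + C2/sqrt(b)


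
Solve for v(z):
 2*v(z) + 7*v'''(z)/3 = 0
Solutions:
 v(z) = C3*exp(-6^(1/3)*7^(2/3)*z/7) + (C1*sin(2^(1/3)*3^(5/6)*7^(2/3)*z/14) + C2*cos(2^(1/3)*3^(5/6)*7^(2/3)*z/14))*exp(6^(1/3)*7^(2/3)*z/14)


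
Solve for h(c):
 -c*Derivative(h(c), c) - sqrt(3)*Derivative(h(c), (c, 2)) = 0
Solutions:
 h(c) = C1 + C2*erf(sqrt(2)*3^(3/4)*c/6)


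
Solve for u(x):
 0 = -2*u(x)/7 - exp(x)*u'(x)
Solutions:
 u(x) = C1*exp(2*exp(-x)/7)


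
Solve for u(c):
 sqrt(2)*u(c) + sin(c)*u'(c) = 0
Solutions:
 u(c) = C1*(cos(c) + 1)^(sqrt(2)/2)/(cos(c) - 1)^(sqrt(2)/2)


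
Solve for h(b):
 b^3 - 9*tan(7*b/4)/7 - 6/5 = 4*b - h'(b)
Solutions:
 h(b) = C1 - b^4/4 + 2*b^2 + 6*b/5 - 36*log(cos(7*b/4))/49


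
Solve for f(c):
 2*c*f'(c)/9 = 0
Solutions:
 f(c) = C1


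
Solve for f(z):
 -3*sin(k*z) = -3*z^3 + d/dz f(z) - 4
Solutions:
 f(z) = C1 + 3*z^4/4 + 4*z + 3*cos(k*z)/k


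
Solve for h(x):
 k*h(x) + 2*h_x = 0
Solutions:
 h(x) = C1*exp(-k*x/2)


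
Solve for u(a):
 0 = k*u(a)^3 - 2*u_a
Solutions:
 u(a) = -sqrt(-1/(C1 + a*k))
 u(a) = sqrt(-1/(C1 + a*k))


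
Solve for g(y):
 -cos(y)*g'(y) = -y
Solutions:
 g(y) = C1 + Integral(y/cos(y), y)


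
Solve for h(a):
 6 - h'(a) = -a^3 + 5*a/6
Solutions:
 h(a) = C1 + a^4/4 - 5*a^2/12 + 6*a


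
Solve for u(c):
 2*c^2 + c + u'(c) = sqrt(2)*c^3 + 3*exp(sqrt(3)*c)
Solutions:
 u(c) = C1 + sqrt(2)*c^4/4 - 2*c^3/3 - c^2/2 + sqrt(3)*exp(sqrt(3)*c)


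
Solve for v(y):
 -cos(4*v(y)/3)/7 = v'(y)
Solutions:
 y/7 - 3*log(sin(4*v(y)/3) - 1)/8 + 3*log(sin(4*v(y)/3) + 1)/8 = C1


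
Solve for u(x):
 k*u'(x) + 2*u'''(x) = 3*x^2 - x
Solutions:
 u(x) = C1 + C2*exp(-sqrt(2)*x*sqrt(-k)/2) + C3*exp(sqrt(2)*x*sqrt(-k)/2) + x^3/k - x^2/(2*k) - 12*x/k^2


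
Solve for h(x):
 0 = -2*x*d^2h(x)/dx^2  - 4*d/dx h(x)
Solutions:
 h(x) = C1 + C2/x


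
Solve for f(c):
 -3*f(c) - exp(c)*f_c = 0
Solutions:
 f(c) = C1*exp(3*exp(-c))


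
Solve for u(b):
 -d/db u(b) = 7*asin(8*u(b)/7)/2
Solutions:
 Integral(1/asin(8*_y/7), (_y, u(b))) = C1 - 7*b/2


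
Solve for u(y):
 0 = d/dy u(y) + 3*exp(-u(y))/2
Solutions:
 u(y) = log(C1 - 3*y/2)


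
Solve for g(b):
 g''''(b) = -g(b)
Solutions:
 g(b) = (C1*sin(sqrt(2)*b/2) + C2*cos(sqrt(2)*b/2))*exp(-sqrt(2)*b/2) + (C3*sin(sqrt(2)*b/2) + C4*cos(sqrt(2)*b/2))*exp(sqrt(2)*b/2)


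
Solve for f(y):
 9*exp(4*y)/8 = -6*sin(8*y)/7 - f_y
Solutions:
 f(y) = C1 - 9*exp(4*y)/32 + 3*cos(8*y)/28


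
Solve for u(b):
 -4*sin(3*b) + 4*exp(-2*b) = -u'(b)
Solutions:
 u(b) = C1 - 4*cos(3*b)/3 + 2*exp(-2*b)


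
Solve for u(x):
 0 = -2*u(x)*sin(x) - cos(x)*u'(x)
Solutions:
 u(x) = C1*cos(x)^2


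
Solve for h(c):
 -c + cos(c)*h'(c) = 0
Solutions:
 h(c) = C1 + Integral(c/cos(c), c)


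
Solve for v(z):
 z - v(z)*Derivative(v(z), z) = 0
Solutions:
 v(z) = -sqrt(C1 + z^2)
 v(z) = sqrt(C1 + z^2)


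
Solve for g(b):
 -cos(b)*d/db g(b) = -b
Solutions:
 g(b) = C1 + Integral(b/cos(b), b)


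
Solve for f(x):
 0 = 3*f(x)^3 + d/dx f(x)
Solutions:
 f(x) = -sqrt(2)*sqrt(-1/(C1 - 3*x))/2
 f(x) = sqrt(2)*sqrt(-1/(C1 - 3*x))/2


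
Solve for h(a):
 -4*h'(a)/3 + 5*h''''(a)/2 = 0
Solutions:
 h(a) = C1 + C4*exp(2*15^(2/3)*a/15) + (C2*sin(3^(1/6)*5^(2/3)*a/5) + C3*cos(3^(1/6)*5^(2/3)*a/5))*exp(-15^(2/3)*a/15)


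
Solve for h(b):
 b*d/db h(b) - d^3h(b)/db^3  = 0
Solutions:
 h(b) = C1 + Integral(C2*airyai(b) + C3*airybi(b), b)


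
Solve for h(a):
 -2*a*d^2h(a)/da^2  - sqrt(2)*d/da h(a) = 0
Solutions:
 h(a) = C1 + C2*a^(1 - sqrt(2)/2)


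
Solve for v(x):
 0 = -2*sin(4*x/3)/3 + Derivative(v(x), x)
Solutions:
 v(x) = C1 - cos(4*x/3)/2


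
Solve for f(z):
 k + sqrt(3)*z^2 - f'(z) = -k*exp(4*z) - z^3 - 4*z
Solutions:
 f(z) = C1 + k*z + k*exp(4*z)/4 + z^4/4 + sqrt(3)*z^3/3 + 2*z^2


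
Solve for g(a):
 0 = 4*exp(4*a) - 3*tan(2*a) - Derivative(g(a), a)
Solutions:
 g(a) = C1 + exp(4*a) + 3*log(cos(2*a))/2


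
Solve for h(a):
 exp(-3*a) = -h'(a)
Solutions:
 h(a) = C1 + exp(-3*a)/3


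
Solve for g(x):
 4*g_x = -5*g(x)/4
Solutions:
 g(x) = C1*exp(-5*x/16)


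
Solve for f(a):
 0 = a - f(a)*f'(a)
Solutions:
 f(a) = -sqrt(C1 + a^2)
 f(a) = sqrt(C1 + a^2)


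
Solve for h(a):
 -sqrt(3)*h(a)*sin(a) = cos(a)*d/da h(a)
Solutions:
 h(a) = C1*cos(a)^(sqrt(3))


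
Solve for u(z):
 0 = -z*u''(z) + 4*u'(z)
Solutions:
 u(z) = C1 + C2*z^5


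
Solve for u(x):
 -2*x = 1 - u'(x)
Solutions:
 u(x) = C1 + x^2 + x


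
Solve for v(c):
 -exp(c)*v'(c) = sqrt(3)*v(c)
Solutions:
 v(c) = C1*exp(sqrt(3)*exp(-c))


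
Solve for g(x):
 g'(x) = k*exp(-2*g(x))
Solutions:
 g(x) = log(-sqrt(C1 + 2*k*x))
 g(x) = log(C1 + 2*k*x)/2


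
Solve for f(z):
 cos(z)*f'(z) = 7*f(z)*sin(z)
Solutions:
 f(z) = C1/cos(z)^7


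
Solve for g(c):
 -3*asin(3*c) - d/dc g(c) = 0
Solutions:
 g(c) = C1 - 3*c*asin(3*c) - sqrt(1 - 9*c^2)


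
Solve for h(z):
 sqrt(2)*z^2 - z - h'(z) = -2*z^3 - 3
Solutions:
 h(z) = C1 + z^4/2 + sqrt(2)*z^3/3 - z^2/2 + 3*z


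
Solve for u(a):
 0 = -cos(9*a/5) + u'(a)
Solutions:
 u(a) = C1 + 5*sin(9*a/5)/9


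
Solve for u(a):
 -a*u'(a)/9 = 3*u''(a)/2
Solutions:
 u(a) = C1 + C2*erf(sqrt(3)*a/9)


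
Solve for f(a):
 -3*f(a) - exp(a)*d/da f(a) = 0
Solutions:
 f(a) = C1*exp(3*exp(-a))


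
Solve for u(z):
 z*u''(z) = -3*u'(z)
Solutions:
 u(z) = C1 + C2/z^2


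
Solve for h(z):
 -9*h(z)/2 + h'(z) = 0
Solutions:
 h(z) = C1*exp(9*z/2)


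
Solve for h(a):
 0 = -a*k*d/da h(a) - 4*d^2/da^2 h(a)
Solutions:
 h(a) = Piecewise((-sqrt(2)*sqrt(pi)*C1*erf(sqrt(2)*a*sqrt(k)/4)/sqrt(k) - C2, (k > 0) | (k < 0)), (-C1*a - C2, True))


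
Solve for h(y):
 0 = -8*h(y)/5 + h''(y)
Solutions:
 h(y) = C1*exp(-2*sqrt(10)*y/5) + C2*exp(2*sqrt(10)*y/5)


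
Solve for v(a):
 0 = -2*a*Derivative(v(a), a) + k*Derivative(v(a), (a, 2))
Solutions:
 v(a) = C1 + C2*erf(a*sqrt(-1/k))/sqrt(-1/k)


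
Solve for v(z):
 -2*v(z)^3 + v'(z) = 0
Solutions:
 v(z) = -sqrt(2)*sqrt(-1/(C1 + 2*z))/2
 v(z) = sqrt(2)*sqrt(-1/(C1 + 2*z))/2


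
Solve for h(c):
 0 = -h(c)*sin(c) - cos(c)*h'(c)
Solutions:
 h(c) = C1*cos(c)


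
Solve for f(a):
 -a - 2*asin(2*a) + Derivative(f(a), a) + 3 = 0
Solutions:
 f(a) = C1 + a^2/2 + 2*a*asin(2*a) - 3*a + sqrt(1 - 4*a^2)


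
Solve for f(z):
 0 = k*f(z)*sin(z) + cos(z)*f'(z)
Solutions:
 f(z) = C1*exp(k*log(cos(z)))


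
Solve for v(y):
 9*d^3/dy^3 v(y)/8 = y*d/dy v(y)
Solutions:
 v(y) = C1 + Integral(C2*airyai(2*3^(1/3)*y/3) + C3*airybi(2*3^(1/3)*y/3), y)


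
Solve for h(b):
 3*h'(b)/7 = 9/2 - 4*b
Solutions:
 h(b) = C1 - 14*b^2/3 + 21*b/2


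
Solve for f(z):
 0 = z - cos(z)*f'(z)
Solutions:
 f(z) = C1 + Integral(z/cos(z), z)


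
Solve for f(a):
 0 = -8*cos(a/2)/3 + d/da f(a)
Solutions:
 f(a) = C1 + 16*sin(a/2)/3


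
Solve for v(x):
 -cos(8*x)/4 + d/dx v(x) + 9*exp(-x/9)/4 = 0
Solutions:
 v(x) = C1 + sin(8*x)/32 + 81*exp(-x/9)/4


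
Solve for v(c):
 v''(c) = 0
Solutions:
 v(c) = C1 + C2*c


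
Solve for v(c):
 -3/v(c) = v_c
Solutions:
 v(c) = -sqrt(C1 - 6*c)
 v(c) = sqrt(C1 - 6*c)


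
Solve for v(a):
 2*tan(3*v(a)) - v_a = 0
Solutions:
 v(a) = -asin(C1*exp(6*a))/3 + pi/3
 v(a) = asin(C1*exp(6*a))/3


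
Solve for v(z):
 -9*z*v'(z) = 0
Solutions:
 v(z) = C1


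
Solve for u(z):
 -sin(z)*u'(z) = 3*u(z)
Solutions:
 u(z) = C1*(cos(z) + 1)^(3/2)/(cos(z) - 1)^(3/2)


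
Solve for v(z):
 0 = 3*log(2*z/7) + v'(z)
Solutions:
 v(z) = C1 - 3*z*log(z) + 3*z + z*log(343/8)


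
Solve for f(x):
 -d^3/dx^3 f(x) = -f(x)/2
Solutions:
 f(x) = C3*exp(2^(2/3)*x/2) + (C1*sin(2^(2/3)*sqrt(3)*x/4) + C2*cos(2^(2/3)*sqrt(3)*x/4))*exp(-2^(2/3)*x/4)


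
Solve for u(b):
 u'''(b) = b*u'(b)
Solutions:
 u(b) = C1 + Integral(C2*airyai(b) + C3*airybi(b), b)


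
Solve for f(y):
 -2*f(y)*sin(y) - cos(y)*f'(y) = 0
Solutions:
 f(y) = C1*cos(y)^2


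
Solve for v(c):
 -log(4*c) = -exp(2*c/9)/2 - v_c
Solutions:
 v(c) = C1 + c*log(c) + c*(-1 + 2*log(2)) - 9*exp(2*c/9)/4


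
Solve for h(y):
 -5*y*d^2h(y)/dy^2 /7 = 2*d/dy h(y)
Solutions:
 h(y) = C1 + C2/y^(9/5)


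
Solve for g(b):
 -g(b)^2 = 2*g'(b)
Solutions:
 g(b) = 2/(C1 + b)


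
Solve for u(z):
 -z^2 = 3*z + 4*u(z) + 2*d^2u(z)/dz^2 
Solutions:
 u(z) = C1*sin(sqrt(2)*z) + C2*cos(sqrt(2)*z) - z^2/4 - 3*z/4 + 1/4


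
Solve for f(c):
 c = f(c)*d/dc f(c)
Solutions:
 f(c) = -sqrt(C1 + c^2)
 f(c) = sqrt(C1 + c^2)


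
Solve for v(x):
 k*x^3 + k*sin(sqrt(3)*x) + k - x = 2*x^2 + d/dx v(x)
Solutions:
 v(x) = C1 + k*x^4/4 + k*x - sqrt(3)*k*cos(sqrt(3)*x)/3 - 2*x^3/3 - x^2/2


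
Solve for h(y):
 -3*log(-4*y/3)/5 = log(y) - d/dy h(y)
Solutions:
 h(y) = C1 + 8*y*log(y)/5 + y*(-8 - 3*log(3) + 6*log(2) + 3*I*pi)/5


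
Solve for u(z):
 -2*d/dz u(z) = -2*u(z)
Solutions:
 u(z) = C1*exp(z)


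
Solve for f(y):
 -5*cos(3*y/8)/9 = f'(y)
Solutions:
 f(y) = C1 - 40*sin(3*y/8)/27


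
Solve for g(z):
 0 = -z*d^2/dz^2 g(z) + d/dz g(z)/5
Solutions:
 g(z) = C1 + C2*z^(6/5)


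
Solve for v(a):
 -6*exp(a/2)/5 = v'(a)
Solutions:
 v(a) = C1 - 12*exp(a/2)/5


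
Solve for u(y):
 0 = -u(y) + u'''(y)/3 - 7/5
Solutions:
 u(y) = C3*exp(3^(1/3)*y) + (C1*sin(3^(5/6)*y/2) + C2*cos(3^(5/6)*y/2))*exp(-3^(1/3)*y/2) - 7/5


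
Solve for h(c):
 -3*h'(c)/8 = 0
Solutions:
 h(c) = C1


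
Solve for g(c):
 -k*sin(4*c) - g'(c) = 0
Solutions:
 g(c) = C1 + k*cos(4*c)/4


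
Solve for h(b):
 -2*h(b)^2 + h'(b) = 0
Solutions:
 h(b) = -1/(C1 + 2*b)


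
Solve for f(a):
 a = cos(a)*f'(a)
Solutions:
 f(a) = C1 + Integral(a/cos(a), a)


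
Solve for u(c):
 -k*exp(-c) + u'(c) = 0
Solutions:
 u(c) = C1 - k*exp(-c)


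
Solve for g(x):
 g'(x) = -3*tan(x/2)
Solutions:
 g(x) = C1 + 6*log(cos(x/2))


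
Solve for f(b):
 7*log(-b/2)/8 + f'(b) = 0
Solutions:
 f(b) = C1 - 7*b*log(-b)/8 + 7*b*(log(2) + 1)/8


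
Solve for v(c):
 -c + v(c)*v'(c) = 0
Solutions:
 v(c) = -sqrt(C1 + c^2)
 v(c) = sqrt(C1 + c^2)


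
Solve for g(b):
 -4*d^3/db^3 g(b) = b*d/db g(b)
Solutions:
 g(b) = C1 + Integral(C2*airyai(-2^(1/3)*b/2) + C3*airybi(-2^(1/3)*b/2), b)


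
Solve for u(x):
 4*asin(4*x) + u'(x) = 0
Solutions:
 u(x) = C1 - 4*x*asin(4*x) - sqrt(1 - 16*x^2)


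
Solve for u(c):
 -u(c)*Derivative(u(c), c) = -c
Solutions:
 u(c) = -sqrt(C1 + c^2)
 u(c) = sqrt(C1 + c^2)


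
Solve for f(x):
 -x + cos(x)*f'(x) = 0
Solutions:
 f(x) = C1 + Integral(x/cos(x), x)


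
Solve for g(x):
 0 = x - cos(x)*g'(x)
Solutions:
 g(x) = C1 + Integral(x/cos(x), x)


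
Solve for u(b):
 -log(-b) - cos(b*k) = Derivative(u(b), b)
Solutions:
 u(b) = C1 - b*log(-b) + b - Piecewise((sin(b*k)/k, Ne(k, 0)), (b, True))


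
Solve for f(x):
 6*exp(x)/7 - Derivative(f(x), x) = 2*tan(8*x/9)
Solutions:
 f(x) = C1 + 6*exp(x)/7 + 9*log(cos(8*x/9))/4


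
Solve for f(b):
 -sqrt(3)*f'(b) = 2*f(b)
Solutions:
 f(b) = C1*exp(-2*sqrt(3)*b/3)


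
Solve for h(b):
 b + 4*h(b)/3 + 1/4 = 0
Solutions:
 h(b) = -3*b/4 - 3/16


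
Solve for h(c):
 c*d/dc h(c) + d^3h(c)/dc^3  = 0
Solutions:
 h(c) = C1 + Integral(C2*airyai(-c) + C3*airybi(-c), c)


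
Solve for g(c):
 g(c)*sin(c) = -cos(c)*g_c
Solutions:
 g(c) = C1*cos(c)


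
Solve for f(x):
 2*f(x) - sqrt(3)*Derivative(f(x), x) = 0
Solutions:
 f(x) = C1*exp(2*sqrt(3)*x/3)


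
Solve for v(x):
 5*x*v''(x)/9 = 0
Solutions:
 v(x) = C1 + C2*x


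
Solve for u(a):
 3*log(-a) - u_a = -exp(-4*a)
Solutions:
 u(a) = C1 + 3*a*log(-a) - 3*a - exp(-4*a)/4


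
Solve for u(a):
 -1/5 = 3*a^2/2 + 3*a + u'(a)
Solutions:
 u(a) = C1 - a^3/2 - 3*a^2/2 - a/5


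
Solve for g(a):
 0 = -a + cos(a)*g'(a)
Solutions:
 g(a) = C1 + Integral(a/cos(a), a)


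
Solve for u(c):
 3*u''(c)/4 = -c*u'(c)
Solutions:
 u(c) = C1 + C2*erf(sqrt(6)*c/3)


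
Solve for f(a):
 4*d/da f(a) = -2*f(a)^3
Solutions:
 f(a) = -sqrt(-1/(C1 - a))
 f(a) = sqrt(-1/(C1 - a))


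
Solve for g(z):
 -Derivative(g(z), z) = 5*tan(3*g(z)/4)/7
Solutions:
 g(z) = -4*asin(C1*exp(-15*z/28))/3 + 4*pi/3
 g(z) = 4*asin(C1*exp(-15*z/28))/3


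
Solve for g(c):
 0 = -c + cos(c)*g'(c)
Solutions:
 g(c) = C1 + Integral(c/cos(c), c)


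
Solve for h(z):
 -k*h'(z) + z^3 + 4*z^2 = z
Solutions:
 h(z) = C1 + z^4/(4*k) + 4*z^3/(3*k) - z^2/(2*k)


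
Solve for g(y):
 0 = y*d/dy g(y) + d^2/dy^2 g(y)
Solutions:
 g(y) = C1 + C2*erf(sqrt(2)*y/2)


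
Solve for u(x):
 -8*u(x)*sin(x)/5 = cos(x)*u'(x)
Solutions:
 u(x) = C1*cos(x)^(8/5)


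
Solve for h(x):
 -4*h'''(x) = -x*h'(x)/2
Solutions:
 h(x) = C1 + Integral(C2*airyai(x/2) + C3*airybi(x/2), x)


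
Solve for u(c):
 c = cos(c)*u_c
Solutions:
 u(c) = C1 + Integral(c/cos(c), c)


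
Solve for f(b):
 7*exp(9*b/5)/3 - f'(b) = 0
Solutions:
 f(b) = C1 + 35*exp(9*b/5)/27


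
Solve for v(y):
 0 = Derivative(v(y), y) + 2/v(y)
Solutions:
 v(y) = -sqrt(C1 - 4*y)
 v(y) = sqrt(C1 - 4*y)


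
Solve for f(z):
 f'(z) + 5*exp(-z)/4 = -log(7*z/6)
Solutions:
 f(z) = C1 - z*log(z) + z*(-log(7) + 1 + log(6)) + 5*exp(-z)/4


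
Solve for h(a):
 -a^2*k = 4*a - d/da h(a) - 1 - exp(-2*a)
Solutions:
 h(a) = C1 + a^3*k/3 + 2*a^2 - a + exp(-2*a)/2


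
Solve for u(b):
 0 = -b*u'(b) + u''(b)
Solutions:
 u(b) = C1 + C2*erfi(sqrt(2)*b/2)


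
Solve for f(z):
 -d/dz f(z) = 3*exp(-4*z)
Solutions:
 f(z) = C1 + 3*exp(-4*z)/4


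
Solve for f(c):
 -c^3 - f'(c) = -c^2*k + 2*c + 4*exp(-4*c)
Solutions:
 f(c) = C1 - c^4/4 + c^3*k/3 - c^2 + exp(-4*c)


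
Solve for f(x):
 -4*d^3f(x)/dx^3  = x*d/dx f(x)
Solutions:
 f(x) = C1 + Integral(C2*airyai(-2^(1/3)*x/2) + C3*airybi(-2^(1/3)*x/2), x)


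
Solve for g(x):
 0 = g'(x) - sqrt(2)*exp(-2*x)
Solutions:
 g(x) = C1 - sqrt(2)*exp(-2*x)/2


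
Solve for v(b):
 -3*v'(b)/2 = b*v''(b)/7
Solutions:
 v(b) = C1 + C2/b^(19/2)


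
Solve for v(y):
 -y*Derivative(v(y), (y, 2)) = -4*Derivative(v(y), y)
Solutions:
 v(y) = C1 + C2*y^5


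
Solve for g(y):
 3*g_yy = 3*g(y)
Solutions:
 g(y) = C1*exp(-y) + C2*exp(y)


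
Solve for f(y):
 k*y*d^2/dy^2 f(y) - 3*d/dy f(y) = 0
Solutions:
 f(y) = C1 + y^(((re(k) + 3)*re(k) + im(k)^2)/(re(k)^2 + im(k)^2))*(C2*sin(3*log(y)*Abs(im(k))/(re(k)^2 + im(k)^2)) + C3*cos(3*log(y)*im(k)/(re(k)^2 + im(k)^2)))


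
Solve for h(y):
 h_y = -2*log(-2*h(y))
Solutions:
 Integral(1/(log(-_y) + log(2)), (_y, h(y)))/2 = C1 - y


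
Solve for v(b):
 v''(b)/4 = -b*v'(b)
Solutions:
 v(b) = C1 + C2*erf(sqrt(2)*b)


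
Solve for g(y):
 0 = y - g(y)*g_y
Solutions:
 g(y) = -sqrt(C1 + y^2)
 g(y) = sqrt(C1 + y^2)


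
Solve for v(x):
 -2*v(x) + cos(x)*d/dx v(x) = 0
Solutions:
 v(x) = C1*(sin(x) + 1)/(sin(x) - 1)


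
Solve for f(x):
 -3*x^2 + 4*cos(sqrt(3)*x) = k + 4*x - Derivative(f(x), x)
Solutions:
 f(x) = C1 + k*x + x^3 + 2*x^2 - 4*sqrt(3)*sin(sqrt(3)*x)/3
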